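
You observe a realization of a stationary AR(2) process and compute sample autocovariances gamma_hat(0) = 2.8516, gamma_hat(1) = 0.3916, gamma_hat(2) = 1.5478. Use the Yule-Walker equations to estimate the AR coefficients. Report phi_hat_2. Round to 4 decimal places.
\hat\phi_{2} = 0.5340

The Yule-Walker equations for an AR(p) process read, in matrix form,
  Gamma_p phi = r_p,   with   (Gamma_p)_{ij} = gamma(|i - j|),
                       (r_p)_i = gamma(i),   i,j = 1..p.
Substitute the sample gammas (Toeplitz matrix and right-hand side of size 2):
  Gamma_p = [[2.8516, 0.3916], [0.3916, 2.8516]]
  r_p     = [0.3916, 1.5478]
Written out:
  2.8516 phi_1 + 0.3916 phi_2 = 0.3916
  0.3916 phi_1 + 2.8516 phi_2 = 1.5478
Solve by Cramer's rule:
  det = gamma(0)^2 - gamma(1)^2 = (2.8516)^2 - (0.3916)^2 = 8.13162256 - 0.15335056 = 7.978272
  phi_hat_1 = [gamma(1) gamma(0) - gamma(1) gamma(2)] / det = [(0.3916)(2.8516) - (0.3916)(1.5478)] / 7.978272 = 0.51056808 / 7.978272 = 0.064
  phi_hat_2 = [gamma(0) gamma(2) - gamma(1)^2] / det = [(2.8516)(1.5478) - (0.3916)^2] / 7.978272 = 4.26035592 / 7.978272 = 0.534
So phi_hat = [0.0640, 0.5340].
Therefore phi_hat_2 = 0.5340.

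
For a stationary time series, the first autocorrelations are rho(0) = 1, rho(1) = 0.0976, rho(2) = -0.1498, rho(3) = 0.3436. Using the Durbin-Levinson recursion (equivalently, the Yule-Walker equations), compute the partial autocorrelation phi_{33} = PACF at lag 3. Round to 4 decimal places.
\phi_{33} = 0.3900

The PACF at lag k is phi_{kk}, the last component of the solution
to the Yule-Walker system G_k phi = r_k where
  (G_k)_{ij} = rho(|i - j|), (r_k)_i = rho(i), i,j = 1..k.
Equivalently, Durbin-Levinson gives phi_{kk} iteratively:
  phi_{11} = rho(1)
  phi_{kk} = [rho(k) - sum_{j=1..k-1} phi_{k-1,j} rho(k-j)]
            / [1 - sum_{j=1..k-1} phi_{k-1,j} rho(j)],
  phi_{k,j} = phi_{k-1,j} - phi_{kk} phi_{k-1,k-j},  j = 1..k-1.
Step k = 1:
  phi_11 = rho(1) = 0.0976.
Step k = 2:
  phi_22 = [rho(2) - phi_11 rho(1)] / [1 - phi_11 rho(1)] = [-0.1498 - (0.0976)(0.0976)] / [1 - (0.0976)(0.0976)]
         = -0.15932576 / 0.99047424 = -0.160858.
  Update: phi_21 = phi_11 - phi_22 phi_11 = 0.0976 - (-0.160858)(0.0976) = 0.1133.
Step k = 3:
  phi_33 = [rho(3) - phi_21 rho(2) - phi_22 rho(1)] / [1 - phi_21 rho(1) - phi_22 rho(2)]
    numerator   = 0.3436 - (0.1133)(-0.1498) - (-0.160858)(0.0976) = 0.37627205
    denominator = 1 - (0.1133)(0.0976) - (-0.160858)(-0.1498) = 0.96484541
  phi_33 = 0.37627205 / 0.96484541 = 0.39.
Therefore phi_{33} = 0.3900.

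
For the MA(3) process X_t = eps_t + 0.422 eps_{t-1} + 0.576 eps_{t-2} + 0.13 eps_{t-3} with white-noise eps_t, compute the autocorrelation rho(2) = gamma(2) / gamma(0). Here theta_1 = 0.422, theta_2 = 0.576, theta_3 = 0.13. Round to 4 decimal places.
\rho(2) = 0.4132

For an MA(q) process with theta_0 = 1, the autocovariance is
  gamma(k) = sigma^2 * sum_{i=0..q-k} theta_i * theta_{i+k},
and rho(k) = gamma(k) / gamma(0). Sigma^2 cancels.
  numerator   = (1)*(0.576) + (0.422)*(0.13) = 0.63086.
  denominator = (1)^2 + (0.422)^2 + (0.576)^2 + (0.13)^2 = 1.52676.
  rho(2) = 0.63086 / 1.52676 = 0.4132.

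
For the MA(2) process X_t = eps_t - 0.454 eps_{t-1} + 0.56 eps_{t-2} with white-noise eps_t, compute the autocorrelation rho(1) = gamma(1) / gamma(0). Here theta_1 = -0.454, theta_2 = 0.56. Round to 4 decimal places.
\rho(1) = -0.4660

For an MA(q) process with theta_0 = 1, the autocovariance is
  gamma(k) = sigma^2 * sum_{i=0..q-k} theta_i * theta_{i+k},
and rho(k) = gamma(k) / gamma(0). Sigma^2 cancels.
  numerator   = (1)*(-0.454) + (-0.454)*(0.56) = -0.70824.
  denominator = (1)^2 + (-0.454)^2 + (0.56)^2 = 1.519716.
  rho(1) = -0.70824 / 1.519716 = -0.4660.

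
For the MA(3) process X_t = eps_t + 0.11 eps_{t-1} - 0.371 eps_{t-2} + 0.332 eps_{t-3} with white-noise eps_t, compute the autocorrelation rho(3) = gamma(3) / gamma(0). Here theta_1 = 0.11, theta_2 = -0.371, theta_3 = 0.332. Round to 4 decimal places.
\rho(3) = 0.2635

For an MA(q) process with theta_0 = 1, the autocovariance is
  gamma(k) = sigma^2 * sum_{i=0..q-k} theta_i * theta_{i+k},
and rho(k) = gamma(k) / gamma(0). Sigma^2 cancels.
  numerator   = (1)*(0.332) = 0.332.
  denominator = (1)^2 + (0.11)^2 + (-0.371)^2 + (0.332)^2 = 1.259965.
  rho(3) = 0.332 / 1.259965 = 0.2635.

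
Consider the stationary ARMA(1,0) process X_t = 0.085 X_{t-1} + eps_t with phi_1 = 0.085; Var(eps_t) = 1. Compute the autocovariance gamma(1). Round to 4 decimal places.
\gamma(1) = 0.0856

Multiply the model equation by X_{t-k} and take expectations. With theta_0 = psi_0 = 1 and psi_j the MA(infinity) weights, this gives
  gamma(k) - sum_i phi_i gamma(k-i) = c_k,
  c_k = sigma^2 * sum_{j=k..q} theta_j psi_{j-k}   (c_k = 0 for k > q),
using gamma(-m) = gamma(m).
Pure AR (q = 0): c_0 = sigma^2 = 1, c_k = 0 for k >= 1.
Equations for k = 0 and k = 1 (AR order 1):
  gamma(0) = phi_1 gamma(1) + c_0
  gamma(1) = phi_1 gamma(0) + c_1
Substituting the second into the first: gamma(0) (1 - phi_1^2) = c_0 + phi_1 c_1, so
  gamma(0) = c_0 / (1 - phi_1^2) = 1 / (1 - (0.085)^2) = 1 / 0.992775 = 1.007278.
  gamma(1) = phi_1 gamma(0) = (0.085)(1.007278) = 0.085619.
Therefore gamma(1) = 0.0856 (to 4 decimal places).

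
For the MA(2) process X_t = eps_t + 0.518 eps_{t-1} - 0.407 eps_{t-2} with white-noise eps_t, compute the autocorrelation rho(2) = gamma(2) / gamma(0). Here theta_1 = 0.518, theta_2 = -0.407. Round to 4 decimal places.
\rho(2) = -0.2838

For an MA(q) process with theta_0 = 1, the autocovariance is
  gamma(k) = sigma^2 * sum_{i=0..q-k} theta_i * theta_{i+k},
and rho(k) = gamma(k) / gamma(0). Sigma^2 cancels.
  numerator   = (1)*(-0.407) = -0.407.
  denominator = (1)^2 + (0.518)^2 + (-0.407)^2 = 1.433973.
  rho(2) = -0.407 / 1.433973 = -0.2838.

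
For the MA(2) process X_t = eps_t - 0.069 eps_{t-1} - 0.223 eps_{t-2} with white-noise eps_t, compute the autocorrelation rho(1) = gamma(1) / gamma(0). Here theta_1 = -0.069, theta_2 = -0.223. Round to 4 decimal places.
\rho(1) = -0.0508

For an MA(q) process with theta_0 = 1, the autocovariance is
  gamma(k) = sigma^2 * sum_{i=0..q-k} theta_i * theta_{i+k},
and rho(k) = gamma(k) / gamma(0). Sigma^2 cancels.
  numerator   = (1)*(-0.069) + (-0.069)*(-0.223) = -0.053613.
  denominator = (1)^2 + (-0.069)^2 + (-0.223)^2 = 1.05449.
  rho(1) = -0.053613 / 1.05449 = -0.0508.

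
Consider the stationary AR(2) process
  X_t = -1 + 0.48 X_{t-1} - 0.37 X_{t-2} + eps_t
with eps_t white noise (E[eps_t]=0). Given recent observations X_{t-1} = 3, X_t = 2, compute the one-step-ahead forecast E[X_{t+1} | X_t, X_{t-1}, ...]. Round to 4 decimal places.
E[X_{t+1} \mid \mathcal F_t] = -1.1500

For an AR(p) model X_t = c + sum_i phi_i X_{t-i} + eps_t, the
one-step-ahead conditional mean is
  E[X_{t+1} | X_t, ...] = c + sum_i phi_i X_{t+1-i}.
Substitute known values:
  E[X_{t+1} | ...] = -1 + (0.48) * (2) + (-0.37) * (3)
                   = -1.1500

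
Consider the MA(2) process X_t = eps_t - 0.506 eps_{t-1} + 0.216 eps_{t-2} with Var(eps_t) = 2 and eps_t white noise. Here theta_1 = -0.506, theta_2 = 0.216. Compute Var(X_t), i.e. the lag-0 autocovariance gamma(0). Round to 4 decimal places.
\gamma(0) = 2.6054

For an MA(q) process X_t = eps_t + sum_i theta_i eps_{t-i} with
Var(eps_t) = sigma^2, the variance is
  gamma(0) = sigma^2 * (1 + sum_i theta_i^2).
  sum_i theta_i^2 = (-0.506)^2 + (0.216)^2 = 0.256036 + 0.046656 = 0.302692.
  gamma(0) = 2 * (1 + 0.302692) = 2 * 1.302692 = 2.605384, which rounds to 2.6054.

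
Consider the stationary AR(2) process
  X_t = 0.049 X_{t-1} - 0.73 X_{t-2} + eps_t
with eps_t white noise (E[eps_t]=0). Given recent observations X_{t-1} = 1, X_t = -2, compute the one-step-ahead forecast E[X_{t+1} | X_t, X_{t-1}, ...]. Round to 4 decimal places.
E[X_{t+1} \mid \mathcal F_t] = -0.8280

For an AR(p) model X_t = c + sum_i phi_i X_{t-i} + eps_t, the
one-step-ahead conditional mean is
  E[X_{t+1} | X_t, ...] = c + sum_i phi_i X_{t+1-i}.
Substitute known values:
  E[X_{t+1} | ...] = (0.049) * (-2) + (-0.73) * (1)
                   = -0.8280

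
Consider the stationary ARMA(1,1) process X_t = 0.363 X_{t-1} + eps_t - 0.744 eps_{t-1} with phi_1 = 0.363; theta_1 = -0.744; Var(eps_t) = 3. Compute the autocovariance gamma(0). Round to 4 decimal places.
\gamma(0) = 3.5016

Multiply the model equation by X_{t-k} and take expectations. With theta_0 = psi_0 = 1 and psi_j the MA(infinity) weights, this gives
  gamma(k) - sum_i phi_i gamma(k-i) = c_k,
  c_k = sigma^2 * sum_{j=k..q} theta_j psi_{j-k}   (c_k = 0 for k > q),
using gamma(-m) = gamma(m).
psi-weights needed (psi_j = theta_j + sum_i phi_i psi_{j-i}):
  psi_1 = theta_1 + phi_1 = -0.744 + (0.363) = -0.381
Right-hand sides:
  c_0 = sigma^2 (1 + theta_1 psi_1) = 3 * (1 + (-0.744)(-0.381)) = 3 * 1.283464 = 3.850392
  c_1 = sigma^2 theta_1 = 3 * (-0.744) = -2.232
  c_2 = 0
Equations for k = 0 and k = 1 (AR order 1):
  gamma(0) = phi_1 gamma(1) + c_0
  gamma(1) = phi_1 gamma(0) + c_1
Substituting the second into the first: gamma(0) (1 - phi_1^2) = c_0 + phi_1 c_1, so
  gamma(0) = (c_0 + phi_1 c_1) / (1 - phi_1^2) = (3.850392 + (0.363)(-2.232)) / (1 - (0.363)^2) = 3.040176 / 0.868231 = 3.501575.
Therefore gamma(0) = 3.5016 (to 4 decimal places).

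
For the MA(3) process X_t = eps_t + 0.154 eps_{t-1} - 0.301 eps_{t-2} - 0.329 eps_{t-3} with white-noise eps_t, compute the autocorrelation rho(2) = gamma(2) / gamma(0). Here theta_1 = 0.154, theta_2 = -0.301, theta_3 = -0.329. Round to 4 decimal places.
\rho(2) = -0.2876

For an MA(q) process with theta_0 = 1, the autocovariance is
  gamma(k) = sigma^2 * sum_{i=0..q-k} theta_i * theta_{i+k},
and rho(k) = gamma(k) / gamma(0). Sigma^2 cancels.
  numerator   = (1)*(-0.301) + (0.154)*(-0.329) = -0.351666.
  denominator = (1)^2 + (0.154)^2 + (-0.301)^2 + (-0.329)^2 = 1.222558.
  rho(2) = -0.351666 / 1.222558 = -0.2876.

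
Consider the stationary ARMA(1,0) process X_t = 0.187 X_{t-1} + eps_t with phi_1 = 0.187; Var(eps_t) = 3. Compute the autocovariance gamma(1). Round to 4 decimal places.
\gamma(1) = 0.5813

Multiply the model equation by X_{t-k} and take expectations. With theta_0 = psi_0 = 1 and psi_j the MA(infinity) weights, this gives
  gamma(k) - sum_i phi_i gamma(k-i) = c_k,
  c_k = sigma^2 * sum_{j=k..q} theta_j psi_{j-k}   (c_k = 0 for k > q),
using gamma(-m) = gamma(m).
Pure AR (q = 0): c_0 = sigma^2 = 3, c_k = 0 for k >= 1.
Equations for k = 0 and k = 1 (AR order 1):
  gamma(0) = phi_1 gamma(1) + c_0
  gamma(1) = phi_1 gamma(0) + c_1
Substituting the second into the first: gamma(0) (1 - phi_1^2) = c_0 + phi_1 c_1, so
  gamma(0) = c_0 / (1 - phi_1^2) = 3 / (1 - (0.187)^2) = 3 / 0.965031 = 3.108708.
  gamma(1) = phi_1 gamma(0) = (0.187)(3.108708) = 0.581328.
Therefore gamma(1) = 0.5813 (to 4 decimal places).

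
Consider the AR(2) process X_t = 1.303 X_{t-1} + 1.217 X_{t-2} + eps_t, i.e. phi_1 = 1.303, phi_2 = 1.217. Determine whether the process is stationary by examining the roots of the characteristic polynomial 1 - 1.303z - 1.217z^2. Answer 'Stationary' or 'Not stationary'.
\text{Not stationary}

The AR(p) characteristic polynomial is P(z) = 1 - 1.303z - 1.217z^2.
Stationarity requires all roots to lie outside the unit circle, i.e. |z| > 1 for every root.
Set 1 + (-1.303) z + (-1.217) z^2 = 0, i.e. a z^2 + b z + c = 0 with a = -1.217, b = -1.303, c = 1.
Discriminant D = b^2 - 4ac = (-1.303)^2 - 4*(-1.217)*1 = 1.697809 - (-4.868) = 6.565809.
D >= 0, so the roots are real: z = (-b +/- sqrt(D)) / (2a) = (1.303 +/- 2.562383) / (-2.434).
  z_1 = (1.303 + 2.562383) / (-2.434) = -1.5881,   |z_1| = 1.5881.
  z_2 = (1.303 - 2.562383) / (-2.434) = 0.5174,   |z_2| = 0.5174.
Moduli of all roots: 1.5881, 0.5174.
All moduli strictly greater than 1? No.
Verdict: Not stationary.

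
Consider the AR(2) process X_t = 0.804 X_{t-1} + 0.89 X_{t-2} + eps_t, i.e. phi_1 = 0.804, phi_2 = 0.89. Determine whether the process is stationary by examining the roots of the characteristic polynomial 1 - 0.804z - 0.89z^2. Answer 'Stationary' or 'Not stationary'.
\text{Not stationary}

The AR(p) characteristic polynomial is P(z) = 1 - 0.804z - 0.89z^2.
Stationarity requires all roots to lie outside the unit circle, i.e. |z| > 1 for every root.
Set 1 + (-0.804) z + (-0.89) z^2 = 0, i.e. a z^2 + b z + c = 0 with a = -0.89, b = -0.804, c = 1.
Discriminant D = b^2 - 4ac = (-0.804)^2 - 4*(-0.89)*1 = 0.646416 - (-3.56) = 4.206416.
D >= 0, so the roots are real: z = (-b +/- sqrt(D)) / (2a) = (0.804 +/- 2.050955) / (-1.78).
  z_1 = (0.804 + 2.050955) / (-1.78) = -1.6039,   |z_1| = 1.6039.
  z_2 = (0.804 - 2.050955) / (-1.78) = 0.7005,   |z_2| = 0.7005.
Moduli of all roots: 1.6039, 0.7005.
All moduli strictly greater than 1? No.
Verdict: Not stationary.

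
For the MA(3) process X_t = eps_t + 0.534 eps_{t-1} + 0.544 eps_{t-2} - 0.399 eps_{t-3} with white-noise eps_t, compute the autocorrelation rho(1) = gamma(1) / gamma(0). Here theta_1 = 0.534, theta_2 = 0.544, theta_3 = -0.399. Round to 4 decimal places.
\rho(1) = 0.3490

For an MA(q) process with theta_0 = 1, the autocovariance is
  gamma(k) = sigma^2 * sum_{i=0..q-k} theta_i * theta_{i+k},
and rho(k) = gamma(k) / gamma(0). Sigma^2 cancels.
  numerator   = (1)*(0.534) + (0.534)*(0.544) + (0.544)*(-0.399) = 0.60744.
  denominator = (1)^2 + (0.534)^2 + (0.544)^2 + (-0.399)^2 = 1.740293.
  rho(1) = 0.60744 / 1.740293 = 0.3490.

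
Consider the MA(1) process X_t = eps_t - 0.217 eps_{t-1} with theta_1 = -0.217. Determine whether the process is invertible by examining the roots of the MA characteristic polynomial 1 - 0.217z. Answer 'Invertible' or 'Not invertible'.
\text{Invertible}

The MA(q) characteristic polynomial is P(z) = 1 - 0.217z.
Invertibility requires all roots to lie outside the unit circle, i.e. |z| > 1 for every root.
This is linear in z: 1 + (-0.217) z = 0  =>  z = -1/(-0.217) = 4.608295,  |z| = 4.608295.
Moduli of all roots: 4.6083.
All moduli strictly greater than 1? Yes.
Verdict: Invertible.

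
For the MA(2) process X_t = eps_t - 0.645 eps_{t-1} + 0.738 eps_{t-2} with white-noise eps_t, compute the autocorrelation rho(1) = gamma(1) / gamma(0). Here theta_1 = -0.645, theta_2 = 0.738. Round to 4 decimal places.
\rho(1) = -0.5717

For an MA(q) process with theta_0 = 1, the autocovariance is
  gamma(k) = sigma^2 * sum_{i=0..q-k} theta_i * theta_{i+k},
and rho(k) = gamma(k) / gamma(0). Sigma^2 cancels.
  numerator   = (1)*(-0.645) + (-0.645)*(0.738) = -1.12101.
  denominator = (1)^2 + (-0.645)^2 + (0.738)^2 = 1.960669.
  rho(1) = -1.12101 / 1.960669 = -0.5717.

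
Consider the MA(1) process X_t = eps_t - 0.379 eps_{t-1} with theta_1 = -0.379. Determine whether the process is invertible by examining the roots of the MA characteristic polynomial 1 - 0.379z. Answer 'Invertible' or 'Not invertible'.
\text{Invertible}

The MA(q) characteristic polynomial is P(z) = 1 - 0.379z.
Invertibility requires all roots to lie outside the unit circle, i.e. |z| > 1 for every root.
This is linear in z: 1 + (-0.379) z = 0  =>  z = -1/(-0.379) = 2.638522,  |z| = 2.638522.
Moduli of all roots: 2.6385.
All moduli strictly greater than 1? Yes.
Verdict: Invertible.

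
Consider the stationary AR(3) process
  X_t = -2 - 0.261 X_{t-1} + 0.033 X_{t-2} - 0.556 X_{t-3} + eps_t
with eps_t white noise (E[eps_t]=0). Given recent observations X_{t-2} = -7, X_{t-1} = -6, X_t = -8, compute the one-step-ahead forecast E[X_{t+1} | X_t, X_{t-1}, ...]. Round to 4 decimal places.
E[X_{t+1} \mid \mathcal F_t] = 3.7820

For an AR(p) model X_t = c + sum_i phi_i X_{t-i} + eps_t, the
one-step-ahead conditional mean is
  E[X_{t+1} | X_t, ...] = c + sum_i phi_i X_{t+1-i}.
Substitute known values:
  E[X_{t+1} | ...] = -2 + (-0.261) * (-8) + (0.033) * (-6) + (-0.556) * (-7)
                   = 3.7820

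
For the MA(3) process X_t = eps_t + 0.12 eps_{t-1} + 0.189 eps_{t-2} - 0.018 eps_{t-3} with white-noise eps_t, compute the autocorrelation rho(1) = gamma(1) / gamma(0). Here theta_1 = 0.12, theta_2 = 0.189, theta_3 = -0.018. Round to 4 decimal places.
\rho(1) = 0.1326

For an MA(q) process with theta_0 = 1, the autocovariance is
  gamma(k) = sigma^2 * sum_{i=0..q-k} theta_i * theta_{i+k},
and rho(k) = gamma(k) / gamma(0). Sigma^2 cancels.
  numerator   = (1)*(0.12) + (0.12)*(0.189) + (0.189)*(-0.018) = 0.139278.
  denominator = (1)^2 + (0.12)^2 + (0.189)^2 + (-0.018)^2 = 1.050445.
  rho(1) = 0.139278 / 1.050445 = 0.1326.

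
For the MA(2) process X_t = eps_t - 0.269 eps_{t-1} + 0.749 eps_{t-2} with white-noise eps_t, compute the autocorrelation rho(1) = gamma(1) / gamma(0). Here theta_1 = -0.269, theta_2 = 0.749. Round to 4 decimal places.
\rho(1) = -0.2880

For an MA(q) process with theta_0 = 1, the autocovariance is
  gamma(k) = sigma^2 * sum_{i=0..q-k} theta_i * theta_{i+k},
and rho(k) = gamma(k) / gamma(0). Sigma^2 cancels.
  numerator   = (1)*(-0.269) + (-0.269)*(0.749) = -0.470481.
  denominator = (1)^2 + (-0.269)^2 + (0.749)^2 = 1.633362.
  rho(1) = -0.470481 / 1.633362 = -0.2880.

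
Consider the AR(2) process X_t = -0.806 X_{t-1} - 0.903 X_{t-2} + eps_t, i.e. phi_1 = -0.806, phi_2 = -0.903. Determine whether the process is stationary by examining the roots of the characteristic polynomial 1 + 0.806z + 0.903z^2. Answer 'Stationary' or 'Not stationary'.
\text{Stationary}

The AR(p) characteristic polynomial is P(z) = 1 + 0.806z + 0.903z^2.
Stationarity requires all roots to lie outside the unit circle, i.e. |z| > 1 for every root.
Set 1 + (0.806) z + (0.903) z^2 = 0, i.e. a z^2 + b z + c = 0 with a = 0.903, b = 0.806, c = 1.
Discriminant D = b^2 - 4ac = (0.806)^2 - 4*(0.903)*1 = 0.649636 - (3.612) = -2.962364.
D < 0, so the roots are the complex-conjugate pair z = (-b +/- i sqrt(-D)) / (2a) = -0.4463 +/- 0.953i.
For a conjugate pair |z|^2 = z * conj(z) = (product of roots) = c/a = 1/(0.903) = 1.10742, so |z| = sqrt(1.10742) = 1.0523 for both roots.
Moduli of all roots: 1.0523, 1.0523.
All moduli strictly greater than 1? Yes.
Verdict: Stationary.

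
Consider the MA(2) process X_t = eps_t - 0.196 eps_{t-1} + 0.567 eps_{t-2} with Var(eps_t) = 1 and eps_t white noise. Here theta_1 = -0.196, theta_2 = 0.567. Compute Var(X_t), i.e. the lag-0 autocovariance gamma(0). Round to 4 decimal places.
\gamma(0) = 1.3599

For an MA(q) process X_t = eps_t + sum_i theta_i eps_{t-i} with
Var(eps_t) = sigma^2, the variance is
  gamma(0) = sigma^2 * (1 + sum_i theta_i^2).
  sum_i theta_i^2 = (-0.196)^2 + (0.567)^2 = 0.038416 + 0.321489 = 0.359905.
  gamma(0) = 1 * (1 + 0.359905) = 1 * 1.359905 = 1.359905, which rounds to 1.3599.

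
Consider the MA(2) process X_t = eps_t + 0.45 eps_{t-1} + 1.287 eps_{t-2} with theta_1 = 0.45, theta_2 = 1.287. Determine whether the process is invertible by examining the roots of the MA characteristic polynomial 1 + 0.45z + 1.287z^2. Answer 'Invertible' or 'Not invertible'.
\text{Not invertible}

The MA(q) characteristic polynomial is P(z) = 1 + 0.45z + 1.287z^2.
Invertibility requires all roots to lie outside the unit circle, i.e. |z| > 1 for every root.
Set 1 + (0.45) z + (1.287) z^2 = 0, i.e. a z^2 + b z + c = 0 with a = 1.287, b = 0.45, c = 1.
Discriminant D = b^2 - 4ac = (0.45)^2 - 4*(1.287)*1 = 0.2025 - (5.148) = -4.9455.
D < 0, so the roots are the complex-conjugate pair z = (-b +/- i sqrt(-D)) / (2a) = -0.1748 +/- 0.864i.
For a conjugate pair |z|^2 = z * conj(z) = (product of roots) = c/a = 1/(1.287) = 0.777001, so |z| = sqrt(0.777001) = 0.8815 for both roots.
Moduli of all roots: 0.8815, 0.8815.
All moduli strictly greater than 1? No.
Verdict: Not invertible.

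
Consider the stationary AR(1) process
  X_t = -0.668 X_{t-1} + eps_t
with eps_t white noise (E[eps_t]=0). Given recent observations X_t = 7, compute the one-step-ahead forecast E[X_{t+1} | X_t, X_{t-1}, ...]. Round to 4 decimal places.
E[X_{t+1} \mid \mathcal F_t] = -4.6760

For an AR(p) model X_t = c + sum_i phi_i X_{t-i} + eps_t, the
one-step-ahead conditional mean is
  E[X_{t+1} | X_t, ...] = c + sum_i phi_i X_{t+1-i}.
Substitute known values:
  E[X_{t+1} | ...] = (-0.668) * (7)
                   = -4.6760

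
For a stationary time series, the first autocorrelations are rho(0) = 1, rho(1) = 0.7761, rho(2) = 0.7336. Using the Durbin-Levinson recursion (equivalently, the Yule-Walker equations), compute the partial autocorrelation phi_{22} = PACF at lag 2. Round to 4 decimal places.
\phi_{22} = 0.3301

The PACF at lag k is phi_{kk}, the last component of the solution
to the Yule-Walker system G_k phi = r_k where
  (G_k)_{ij} = rho(|i - j|), (r_k)_i = rho(i), i,j = 1..k.
Equivalently, Durbin-Levinson gives phi_{kk} iteratively:
  phi_{11} = rho(1)
  phi_{kk} = [rho(k) - sum_{j=1..k-1} phi_{k-1,j} rho(k-j)]
            / [1 - sum_{j=1..k-1} phi_{k-1,j} rho(j)],
  phi_{k,j} = phi_{k-1,j} - phi_{kk} phi_{k-1,k-j},  j = 1..k-1.
Step k = 1:
  phi_11 = rho(1) = 0.7761.
Step k = 2:
  phi_22 = [rho(2) - phi_11 rho(1)] / [1 - phi_11 rho(1)] = [0.7336 - (0.7761)(0.7761)] / [1 - (0.7761)(0.7761)]
         = 0.13126879 / 0.39766879 = 0.3301.
Therefore phi_{22} = 0.3301.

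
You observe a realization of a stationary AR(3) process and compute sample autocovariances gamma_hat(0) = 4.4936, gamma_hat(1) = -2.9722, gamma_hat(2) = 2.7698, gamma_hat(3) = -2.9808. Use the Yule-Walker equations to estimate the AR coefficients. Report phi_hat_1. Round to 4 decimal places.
\hat\phi_{1} = -0.3410

The Yule-Walker equations for an AR(p) process read, in matrix form,
  Gamma_p phi = r_p,   with   (Gamma_p)_{ij} = gamma(|i - j|),
                       (r_p)_i = gamma(i),   i,j = 1..p.
Substitute the sample gammas (Toeplitz matrix and right-hand side of size 3):
  Gamma_p = [[4.4936, -2.9722, 2.7698], [-2.9722, 4.4936, -2.9722], [2.7698, -2.9722, 4.4936]]
  r_p     = [-2.9722, 2.7698, -2.9808]
Written out (R1..R3):
  (R1) 4.4936 phi_1 - 2.9722 phi_2 + 2.7698 phi_3 = -2.9722
  (R2) -2.9722 phi_1 + 4.4936 phi_2 - 2.9722 phi_3 = 2.7698
  (R3) 2.7698 phi_1 - 2.9722 phi_2 + 4.4936 phi_3 = -2.9808
Gaussian elimination:
  R2 <- R2 - (-2.9722/4.4936) R1 = R2 - (-0.66143) R1:  2.527699 phi_2 - 1.140172 phi_3 = 0.803899
  R3 <- R3 - (2.7698/4.4936) R1 = R3 - (0.616388) R1:  -1.140172 phi_2 + 2.786329 phi_3 = -1.148772
  R3 <- R3 - (-1.140172/2.527699) R2 = R3 - (-0.451071) R2:  2.27203 phi_3 = -0.786157
Back-substitution:
  phi_hat_3 = -0.786157 / 2.27203 = -0.346015
  phi_hat_2 = (0.803899 - (-1.140172)(-0.346015)) / 2.527699 = 0.161958
  phi_hat_1 = (-2.9722 - (-2.9722)(0.161958) - (2.7698)(-0.346015)) / 4.4936 = -0.341026
So phi_hat = [-0.3410, 0.1620, -0.3460].
Therefore phi_hat_1 = -0.3410.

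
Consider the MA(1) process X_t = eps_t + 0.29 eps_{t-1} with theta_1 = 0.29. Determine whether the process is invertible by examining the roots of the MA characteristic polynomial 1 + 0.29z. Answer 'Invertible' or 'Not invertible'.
\text{Invertible}

The MA(q) characteristic polynomial is P(z) = 1 + 0.29z.
Invertibility requires all roots to lie outside the unit circle, i.e. |z| > 1 for every root.
This is linear in z: 1 + (0.29) z = 0  =>  z = -1/(0.29) = -3.448276,  |z| = 3.448276.
Moduli of all roots: 3.4483.
All moduli strictly greater than 1? Yes.
Verdict: Invertible.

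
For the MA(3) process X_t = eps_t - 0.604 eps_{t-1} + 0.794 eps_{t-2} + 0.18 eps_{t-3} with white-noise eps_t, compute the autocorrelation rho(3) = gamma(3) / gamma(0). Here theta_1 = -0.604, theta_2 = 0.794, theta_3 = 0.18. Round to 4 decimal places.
\rho(3) = 0.0888

For an MA(q) process with theta_0 = 1, the autocovariance is
  gamma(k) = sigma^2 * sum_{i=0..q-k} theta_i * theta_{i+k},
and rho(k) = gamma(k) / gamma(0). Sigma^2 cancels.
  numerator   = (1)*(0.18) = 0.18.
  denominator = (1)^2 + (-0.604)^2 + (0.794)^2 + (0.18)^2 = 2.027652.
  rho(3) = 0.18 / 2.027652 = 0.0888.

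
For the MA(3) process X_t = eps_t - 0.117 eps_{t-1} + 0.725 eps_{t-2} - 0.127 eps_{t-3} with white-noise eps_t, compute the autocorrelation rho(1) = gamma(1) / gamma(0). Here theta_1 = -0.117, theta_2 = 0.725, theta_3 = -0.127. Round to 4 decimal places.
\rho(1) = -0.1889

For an MA(q) process with theta_0 = 1, the autocovariance is
  gamma(k) = sigma^2 * sum_{i=0..q-k} theta_i * theta_{i+k},
and rho(k) = gamma(k) / gamma(0). Sigma^2 cancels.
  numerator   = (1)*(-0.117) + (-0.117)*(0.725) + (0.725)*(-0.127) = -0.2939.
  denominator = (1)^2 + (-0.117)^2 + (0.725)^2 + (-0.127)^2 = 1.555443.
  rho(1) = -0.2939 / 1.555443 = -0.1889.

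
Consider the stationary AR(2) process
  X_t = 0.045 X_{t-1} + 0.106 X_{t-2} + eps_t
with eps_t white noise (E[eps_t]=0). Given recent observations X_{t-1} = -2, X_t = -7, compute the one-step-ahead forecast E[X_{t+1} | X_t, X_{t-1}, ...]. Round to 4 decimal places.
E[X_{t+1} \mid \mathcal F_t] = -0.5270

For an AR(p) model X_t = c + sum_i phi_i X_{t-i} + eps_t, the
one-step-ahead conditional mean is
  E[X_{t+1} | X_t, ...] = c + sum_i phi_i X_{t+1-i}.
Substitute known values:
  E[X_{t+1} | ...] = (0.045) * (-7) + (0.106) * (-2)
                   = -0.5270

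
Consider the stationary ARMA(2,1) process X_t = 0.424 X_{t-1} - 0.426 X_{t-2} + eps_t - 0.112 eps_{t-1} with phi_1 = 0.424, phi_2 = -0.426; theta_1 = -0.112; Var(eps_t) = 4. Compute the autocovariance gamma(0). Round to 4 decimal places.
\gamma(0) = 5.0710

Multiply the model equation by X_{t-k} and take expectations. With theta_0 = psi_0 = 1 and psi_j the MA(infinity) weights, this gives
  gamma(k) - sum_i phi_i gamma(k-i) = c_k,
  c_k = sigma^2 * sum_{j=k..q} theta_j psi_{j-k}   (c_k = 0 for k > q),
using gamma(-m) = gamma(m).
psi-weights needed (psi_j = theta_j + sum_i phi_i psi_{j-i}):
  psi_1 = theta_1 + phi_1 = -0.112 + (0.424) = 0.312
Right-hand sides:
  c_0 = sigma^2 (1 + theta_1 psi_1) = 4 * (1 + (-0.112)(0.312)) = 4 * 0.965056 = 3.860224
  c_1 = sigma^2 theta_1 = 4 * (-0.112) = -0.448
  c_2 = 0
Equations for k = 0, 1, 2 (AR order 2, c_2 = 0):
  (E0) gamma(0) = phi_1 gamma(1) + phi_2 gamma(2) + c_0
  (E1) gamma(1) = phi_1 gamma(0) + phi_2 gamma(1) + c_1
  (E2) gamma(2) = phi_1 gamma(1) + phi_2 gamma(0)
From (E1): gamma(1) = A gamma(0) + B with
  A = phi_1 / (1 - phi_2) = 0.424 / 1.426 = 0.297335,   B = c_1 / (1 - phi_2) = -0.448 / 1.426 = -0.314165.
Insert (E2) into (E0): gamma(0) (1 - phi_2^2) = phi_1 (1 + phi_2) gamma(1) + c_0.
  phi_1 (1 + phi_2) = (0.424)(0.574) = 0.243376,   1 - phi_2^2 = 0.818524.
Replace gamma(1) by A gamma(0) + B and collect gamma(0):
  gamma(0) [0.818524 - (0.243376)(0.297335)] = (0.243376)(-0.314165) + 3.860224
  gamma(0) * 0.74616 = 3.783764
  gamma(0) = 3.783764 / 0.74616 = 5.070983.
Therefore gamma(0) = 5.0710 (to 4 decimal places).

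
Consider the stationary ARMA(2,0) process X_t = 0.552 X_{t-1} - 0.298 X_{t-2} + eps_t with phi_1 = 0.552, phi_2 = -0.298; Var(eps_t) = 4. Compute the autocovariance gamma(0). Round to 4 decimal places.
\gamma(0) = 5.3590

Multiply the model equation by X_{t-k} and take expectations. With theta_0 = psi_0 = 1 and psi_j the MA(infinity) weights, this gives
  gamma(k) - sum_i phi_i gamma(k-i) = c_k,
  c_k = sigma^2 * sum_{j=k..q} theta_j psi_{j-k}   (c_k = 0 for k > q),
using gamma(-m) = gamma(m).
Pure AR (q = 0): c_0 = sigma^2 = 4, c_k = 0 for k >= 1.
Equations for k = 0, 1, 2 (AR order 2, c_2 = 0):
  (E0) gamma(0) = phi_1 gamma(1) + phi_2 gamma(2) + c_0
  (E1) gamma(1) = phi_1 gamma(0) + phi_2 gamma(1) + c_1
  (E2) gamma(2) = phi_1 gamma(1) + phi_2 gamma(0)
From (E1): gamma(1) = A gamma(0) + B with
  A = phi_1 / (1 - phi_2) = 0.552 / 1.298 = 0.42527,   B = c_1 / (1 - phi_2) = 0 / 1.298 = 0.
Insert (E2) into (E0): gamma(0) (1 - phi_2^2) = phi_1 (1 + phi_2) gamma(1) + c_0.
  phi_1 (1 + phi_2) = (0.552)(0.702) = 0.387504,   1 - phi_2^2 = 0.911196.
Replace gamma(1) by A gamma(0) + B and collect gamma(0):
  gamma(0) [0.911196 - (0.387504)(0.42527)] = c_0 = 4
  gamma(0) * 0.746402 = 4
  gamma(0) = 4 / 0.746402 = 5.35904.
Therefore gamma(0) = 5.3590 (to 4 decimal places).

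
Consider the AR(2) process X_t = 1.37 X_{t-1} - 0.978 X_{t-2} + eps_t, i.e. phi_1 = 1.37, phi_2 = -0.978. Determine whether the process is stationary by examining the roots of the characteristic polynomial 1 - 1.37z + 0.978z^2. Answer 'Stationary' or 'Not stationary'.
\text{Stationary}

The AR(p) characteristic polynomial is P(z) = 1 - 1.37z + 0.978z^2.
Stationarity requires all roots to lie outside the unit circle, i.e. |z| > 1 for every root.
Set 1 + (-1.37) z + (0.978) z^2 = 0, i.e. a z^2 + b z + c = 0 with a = 0.978, b = -1.37, c = 1.
Discriminant D = b^2 - 4ac = (-1.37)^2 - 4*(0.978)*1 = 1.8769 - (3.912) = -2.0351.
D < 0, so the roots are the complex-conjugate pair z = (-b +/- i sqrt(-D)) / (2a) = 0.7004 +/- 0.7293i.
For a conjugate pair |z|^2 = z * conj(z) = (product of roots) = c/a = 1/(0.978) = 1.022495, so |z| = sqrt(1.022495) = 1.0112 for both roots.
Moduli of all roots: 1.0112, 1.0112.
All moduli strictly greater than 1? Yes.
Verdict: Stationary.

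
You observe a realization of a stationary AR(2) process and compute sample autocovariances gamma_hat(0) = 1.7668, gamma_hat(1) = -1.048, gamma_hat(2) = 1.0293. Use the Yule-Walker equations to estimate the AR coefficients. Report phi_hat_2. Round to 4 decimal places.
\hat\phi_{2} = 0.3560

The Yule-Walker equations for an AR(p) process read, in matrix form,
  Gamma_p phi = r_p,   with   (Gamma_p)_{ij} = gamma(|i - j|),
                       (r_p)_i = gamma(i),   i,j = 1..p.
Substitute the sample gammas (Toeplitz matrix and right-hand side of size 2):
  Gamma_p = [[1.7668, -1.048], [-1.048, 1.7668]]
  r_p     = [-1.048, 1.0293]
Written out:
  1.7668 phi_1 - 1.048 phi_2 = -1.048
  -1.048 phi_1 + 1.7668 phi_2 = 1.0293
Solve by Cramer's rule:
  det = gamma(0)^2 - gamma(1)^2 = (1.7668)^2 - (-1.048)^2 = 3.12158224 - 1.098304 = 2.02327824
  phi_hat_1 = [gamma(1) gamma(0) - gamma(1) gamma(2)] / det = [(-1.048)(1.7668) - (-1.048)(1.0293)] / 2.02327824 = -0.7729 / 2.02327824 = -0.382
  phi_hat_2 = [gamma(0) gamma(2) - gamma(1)^2] / det = [(1.7668)(1.0293) - (-1.048)^2] / 2.02327824 = 0.72026324 / 2.02327824 = 0.356
So phi_hat = [-0.3820, 0.3560].
Therefore phi_hat_2 = 0.3560.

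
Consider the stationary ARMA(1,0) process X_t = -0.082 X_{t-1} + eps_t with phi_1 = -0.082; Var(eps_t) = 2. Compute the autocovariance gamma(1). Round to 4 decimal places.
\gamma(1) = -0.1651

Multiply the model equation by X_{t-k} and take expectations. With theta_0 = psi_0 = 1 and psi_j the MA(infinity) weights, this gives
  gamma(k) - sum_i phi_i gamma(k-i) = c_k,
  c_k = sigma^2 * sum_{j=k..q} theta_j psi_{j-k}   (c_k = 0 for k > q),
using gamma(-m) = gamma(m).
Pure AR (q = 0): c_0 = sigma^2 = 2, c_k = 0 for k >= 1.
Equations for k = 0 and k = 1 (AR order 1):
  gamma(0) = phi_1 gamma(1) + c_0
  gamma(1) = phi_1 gamma(0) + c_1
Substituting the second into the first: gamma(0) (1 - phi_1^2) = c_0 + phi_1 c_1, so
  gamma(0) = c_0 / (1 - phi_1^2) = 2 / (1 - (-0.082)^2) = 2 / 0.993276 = 2.013539.
  gamma(1) = phi_1 gamma(0) = (-0.082)(2.013539) = -0.16511.
Therefore gamma(1) = -0.1651 (to 4 decimal places).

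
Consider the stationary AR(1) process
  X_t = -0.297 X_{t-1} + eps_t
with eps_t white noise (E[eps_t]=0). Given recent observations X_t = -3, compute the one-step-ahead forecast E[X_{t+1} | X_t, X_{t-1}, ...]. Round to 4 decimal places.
E[X_{t+1} \mid \mathcal F_t] = 0.8910

For an AR(p) model X_t = c + sum_i phi_i X_{t-i} + eps_t, the
one-step-ahead conditional mean is
  E[X_{t+1} | X_t, ...] = c + sum_i phi_i X_{t+1-i}.
Substitute known values:
  E[X_{t+1} | ...] = (-0.297) * (-3)
                   = 0.8910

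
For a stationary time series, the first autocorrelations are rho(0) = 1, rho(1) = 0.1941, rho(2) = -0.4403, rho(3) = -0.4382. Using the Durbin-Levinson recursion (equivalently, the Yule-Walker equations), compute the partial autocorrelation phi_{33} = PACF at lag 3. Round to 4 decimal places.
\phi_{33} = -0.2950

The PACF at lag k is phi_{kk}, the last component of the solution
to the Yule-Walker system G_k phi = r_k where
  (G_k)_{ij} = rho(|i - j|), (r_k)_i = rho(i), i,j = 1..k.
Equivalently, Durbin-Levinson gives phi_{kk} iteratively:
  phi_{11} = rho(1)
  phi_{kk} = [rho(k) - sum_{j=1..k-1} phi_{k-1,j} rho(k-j)]
            / [1 - sum_{j=1..k-1} phi_{k-1,j} rho(j)],
  phi_{k,j} = phi_{k-1,j} - phi_{kk} phi_{k-1,k-j},  j = 1..k-1.
Step k = 1:
  phi_11 = rho(1) = 0.1941.
Step k = 2:
  phi_22 = [rho(2) - phi_11 rho(1)] / [1 - phi_11 rho(1)] = [-0.4403 - (0.1941)(0.1941)] / [1 - (0.1941)(0.1941)]
         = -0.47797481 / 0.96232519 = -0.496687.
  Update: phi_21 = phi_11 - phi_22 phi_11 = 0.1941 - (-0.496687)(0.1941) = 0.290507.
Step k = 3:
  phi_33 = [rho(3) - phi_21 rho(2) - phi_22 rho(1)] / [1 - phi_21 rho(1) - phi_22 rho(2)]
    numerator   = -0.4382 - (0.290507)(-0.4403) - (-0.496687)(0.1941) = -0.21388273
    denominator = 1 - (0.290507)(0.1941) - (-0.496687)(-0.4403) = 0.72492112
  phi_33 = -0.21388273 / 0.72492112 = -0.295.
Therefore phi_{33} = -0.2950.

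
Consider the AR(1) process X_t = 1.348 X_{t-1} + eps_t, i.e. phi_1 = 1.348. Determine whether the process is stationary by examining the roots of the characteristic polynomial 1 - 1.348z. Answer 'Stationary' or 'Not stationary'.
\text{Not stationary}

The AR(p) characteristic polynomial is P(z) = 1 - 1.348z.
Stationarity requires all roots to lie outside the unit circle, i.e. |z| > 1 for every root.
This is linear in z: 1 + (-1.348) z = 0  =>  z = -1/(-1.348) = 0.74184,  |z| = 0.74184.
Moduli of all roots: 0.7418.
All moduli strictly greater than 1? No.
Verdict: Not stationary.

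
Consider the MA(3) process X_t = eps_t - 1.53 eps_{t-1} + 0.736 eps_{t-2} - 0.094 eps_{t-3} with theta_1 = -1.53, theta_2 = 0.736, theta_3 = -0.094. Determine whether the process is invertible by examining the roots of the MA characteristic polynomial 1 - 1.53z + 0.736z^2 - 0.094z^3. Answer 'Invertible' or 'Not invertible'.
\text{Invertible}

The MA(q) characteristic polynomial is P(z) = 1 - 1.53z + 0.736z^2 - 0.094z^3.
Invertibility requires all roots to lie outside the unit circle, i.e. |z| > 1 for every root.
Degree 3: look for a simple real root z0 first, then factor out (1 - z/z0) and solve the remaining quadratic.
Testing z0 = 5: P(5) = 1 + (-1.53)(5) + (0.736)(5)^2 + (-0.094)(5)^3
  = 1 + (-7.65) + (18.4) + (-11.75) = 0.  So z_0 = 5 is a root, |z_0| = 5.
Divide out the factor (1 - 0.2 z) = (1 - z/z0) (since 1/z0 = 0.2):
  P(z) = (1 - 0.2 z)(1 + (-1.33) z + (0.47) z^2)
  [check: z-coef -1.33 - (0.2) = -1.53; z^2-coef 0.47 - (0.2)(-1.33) = 0.736; z^3-coef -(0.2)(0.47) = -0.094.]
Remaining roots from the quadratic factor 1 + (-1.33) z + (0.47) z^2:
  Set 1 + (-1.33) z + (0.47) z^2 = 0, i.e. a z^2 + b z + c = 0 with a = 0.47, b = -1.33, c = 1.
  Discriminant D = b^2 - 4ac = (-1.33)^2 - 4*(0.47)*1 = 1.7689 - (1.88) = -0.1111.
  D < 0, so the roots are the complex-conjugate pair z = (-b +/- i sqrt(-D)) / (2a) = 1.4149 +/- 0.3546i.
  For a conjugate pair |z|^2 = z * conj(z) = (product of roots) = c/a = 1/(0.47) = 2.12766, so |z| = sqrt(2.12766) = 1.4586 for both roots.
Moduli of all roots: 5.0000, 1.4586, 1.4586.
All moduli strictly greater than 1? Yes.
Verdict: Invertible.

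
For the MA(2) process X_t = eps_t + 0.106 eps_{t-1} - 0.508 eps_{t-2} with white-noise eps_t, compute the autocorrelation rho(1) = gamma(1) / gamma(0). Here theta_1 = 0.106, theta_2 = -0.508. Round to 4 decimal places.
\rho(1) = 0.0411

For an MA(q) process with theta_0 = 1, the autocovariance is
  gamma(k) = sigma^2 * sum_{i=0..q-k} theta_i * theta_{i+k},
and rho(k) = gamma(k) / gamma(0). Sigma^2 cancels.
  numerator   = (1)*(0.106) + (0.106)*(-0.508) = 0.052152.
  denominator = (1)^2 + (0.106)^2 + (-0.508)^2 = 1.2693.
  rho(1) = 0.052152 / 1.2693 = 0.0411.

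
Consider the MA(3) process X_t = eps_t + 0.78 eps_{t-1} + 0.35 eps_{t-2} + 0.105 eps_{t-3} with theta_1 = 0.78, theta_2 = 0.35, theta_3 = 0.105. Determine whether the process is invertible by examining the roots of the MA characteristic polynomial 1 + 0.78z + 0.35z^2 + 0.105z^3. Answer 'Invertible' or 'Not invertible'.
\text{Invertible}

The MA(q) characteristic polynomial is P(z) = 1 + 0.78z + 0.35z^2 + 0.105z^3.
Invertibility requires all roots to lie outside the unit circle, i.e. |z| > 1 for every root.
Degree 3: look for a simple real root z0 first, then factor out (1 - z/z0) and solve the remaining quadratic.
Testing z0 = -2: P(-2) = 1 + (0.78)(-2) + (0.35)(-2)^2 + (0.105)(-2)^3
  = 1 + (-1.56) + (1.4) + (-0.84) = 0.  So z_0 = -2 is a root, |z_0| = 2.
Divide out the factor (1 + 0.5 z) = (1 - z/z0) (since 1/z0 = -0.5):
  P(z) = (1 + 0.5 z)(1 + (0.28) z + (0.21) z^2)
  [check: z-coef 0.28 - (-0.5) = 0.78; z^2-coef 0.21 - (-0.5)(0.28) = 0.35; z^3-coef -(-0.5)(0.21) = 0.105.]
Remaining roots from the quadratic factor 1 + (0.28) z + (0.21) z^2:
  Set 1 + (0.28) z + (0.21) z^2 = 0, i.e. a z^2 + b z + c = 0 with a = 0.21, b = 0.28, c = 1.
  Discriminant D = b^2 - 4ac = (0.28)^2 - 4*(0.21)*1 = 0.0784 - (0.84) = -0.7616.
  D < 0, so the roots are the complex-conjugate pair z = (-b +/- i sqrt(-D)) / (2a) = -0.6667 +/- 2.0778i.
  For a conjugate pair |z|^2 = z * conj(z) = (product of roots) = c/a = 1/(0.21) = 4.761905, so |z| = sqrt(4.761905) = 2.1822 for both roots.
Moduli of all roots: 2.0000, 2.1822, 2.1822.
All moduli strictly greater than 1? Yes.
Verdict: Invertible.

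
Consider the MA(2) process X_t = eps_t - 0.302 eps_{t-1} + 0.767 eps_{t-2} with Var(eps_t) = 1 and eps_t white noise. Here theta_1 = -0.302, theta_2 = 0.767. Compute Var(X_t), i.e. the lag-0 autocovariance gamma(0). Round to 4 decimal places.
\gamma(0) = 1.6795

For an MA(q) process X_t = eps_t + sum_i theta_i eps_{t-i} with
Var(eps_t) = sigma^2, the variance is
  gamma(0) = sigma^2 * (1 + sum_i theta_i^2).
  sum_i theta_i^2 = (-0.302)^2 + (0.767)^2 = 0.091204 + 0.588289 = 0.679493.
  gamma(0) = 1 * (1 + 0.679493) = 1 * 1.679493 = 1.679493, which rounds to 1.6795.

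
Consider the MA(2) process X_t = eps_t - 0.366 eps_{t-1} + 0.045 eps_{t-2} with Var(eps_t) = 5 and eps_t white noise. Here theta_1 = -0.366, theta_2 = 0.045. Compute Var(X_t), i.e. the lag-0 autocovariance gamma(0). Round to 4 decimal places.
\gamma(0) = 5.6799

For an MA(q) process X_t = eps_t + sum_i theta_i eps_{t-i} with
Var(eps_t) = sigma^2, the variance is
  gamma(0) = sigma^2 * (1 + sum_i theta_i^2).
  sum_i theta_i^2 = (-0.366)^2 + (0.045)^2 = 0.133956 + 0.002025 = 0.135981.
  gamma(0) = 5 * (1 + 0.135981) = 5 * 1.135981 = 5.679905, which rounds to 5.6799.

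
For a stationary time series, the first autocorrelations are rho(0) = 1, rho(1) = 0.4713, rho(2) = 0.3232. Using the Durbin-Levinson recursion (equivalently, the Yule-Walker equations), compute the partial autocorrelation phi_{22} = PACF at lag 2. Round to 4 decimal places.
\phi_{22} = 0.1299

The PACF at lag k is phi_{kk}, the last component of the solution
to the Yule-Walker system G_k phi = r_k where
  (G_k)_{ij} = rho(|i - j|), (r_k)_i = rho(i), i,j = 1..k.
Equivalently, Durbin-Levinson gives phi_{kk} iteratively:
  phi_{11} = rho(1)
  phi_{kk} = [rho(k) - sum_{j=1..k-1} phi_{k-1,j} rho(k-j)]
            / [1 - sum_{j=1..k-1} phi_{k-1,j} rho(j)],
  phi_{k,j} = phi_{k-1,j} - phi_{kk} phi_{k-1,k-j},  j = 1..k-1.
Step k = 1:
  phi_11 = rho(1) = 0.4713.
Step k = 2:
  phi_22 = [rho(2) - phi_11 rho(1)] / [1 - phi_11 rho(1)] = [0.3232 - (0.4713)(0.4713)] / [1 - (0.4713)(0.4713)]
         = 0.10107631 / 0.77787631 = 0.1299.
Therefore phi_{22} = 0.1299.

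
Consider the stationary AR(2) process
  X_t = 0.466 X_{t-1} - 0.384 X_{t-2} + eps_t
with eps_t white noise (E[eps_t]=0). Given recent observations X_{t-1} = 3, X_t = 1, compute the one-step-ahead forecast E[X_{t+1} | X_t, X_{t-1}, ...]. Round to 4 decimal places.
E[X_{t+1} \mid \mathcal F_t] = -0.6860

For an AR(p) model X_t = c + sum_i phi_i X_{t-i} + eps_t, the
one-step-ahead conditional mean is
  E[X_{t+1} | X_t, ...] = c + sum_i phi_i X_{t+1-i}.
Substitute known values:
  E[X_{t+1} | ...] = (0.466) * (1) + (-0.384) * (3)
                   = -0.6860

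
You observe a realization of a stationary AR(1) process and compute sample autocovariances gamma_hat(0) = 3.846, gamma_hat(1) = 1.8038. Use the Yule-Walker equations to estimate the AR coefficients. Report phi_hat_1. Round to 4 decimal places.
\hat\phi_{1} = 0.4690

The Yule-Walker equations for an AR(p) process read, in matrix form,
  Gamma_p phi = r_p,   with   (Gamma_p)_{ij} = gamma(|i - j|),
                       (r_p)_i = gamma(i),   i,j = 1..p.
Substitute the sample gammas (Toeplitz matrix and right-hand side of size 1):
  Gamma_p = [[3.846]]
  r_p     = [1.8038]
With p = 1 this is the single equation gamma(0) phi_1 = gamma(1):
  phi_hat_1 = gamma(1) / gamma(0) = 1.8038 / 3.846 = 0.4690.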